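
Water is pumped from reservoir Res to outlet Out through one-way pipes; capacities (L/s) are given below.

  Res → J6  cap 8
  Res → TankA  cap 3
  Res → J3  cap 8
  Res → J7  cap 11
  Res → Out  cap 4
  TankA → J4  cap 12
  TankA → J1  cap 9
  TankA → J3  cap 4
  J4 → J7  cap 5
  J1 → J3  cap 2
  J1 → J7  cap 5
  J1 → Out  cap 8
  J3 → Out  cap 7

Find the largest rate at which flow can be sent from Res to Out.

14

Augment Res→Out: bottleneck 4, flow now 4.
Augment Res→J3→Out: bottleneck 7, flow now 11.
Augment Res→TankA→J1→Out: bottleneck 3, flow now 14.
No augmenting path remains; maximum flow = 14.
In the residual graph, reachable from Res: {Res, J6, J3, J7}.
Min-cut edges: Res→TankA (3), Res→Out (4), J3→Out (7); capacity 3 + 4 + 7 = 14.
This cut is saturated, so no flow can exceed 14.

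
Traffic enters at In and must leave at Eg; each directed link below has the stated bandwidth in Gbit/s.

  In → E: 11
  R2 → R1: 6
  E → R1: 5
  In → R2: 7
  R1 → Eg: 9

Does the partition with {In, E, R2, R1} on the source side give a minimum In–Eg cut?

Yes — it is a minimum cut (capacity 9).

Given cut capacity: 9 = 9.
Augment In→E→R1→Eg: bottleneck 5, flow now 5.
Augment In→R2→R1→Eg: bottleneck 4, flow now 9.
No augmenting path remains; maximum flow = 9.
Cut capacity 9 equals the max flow, so it is a minimum cut.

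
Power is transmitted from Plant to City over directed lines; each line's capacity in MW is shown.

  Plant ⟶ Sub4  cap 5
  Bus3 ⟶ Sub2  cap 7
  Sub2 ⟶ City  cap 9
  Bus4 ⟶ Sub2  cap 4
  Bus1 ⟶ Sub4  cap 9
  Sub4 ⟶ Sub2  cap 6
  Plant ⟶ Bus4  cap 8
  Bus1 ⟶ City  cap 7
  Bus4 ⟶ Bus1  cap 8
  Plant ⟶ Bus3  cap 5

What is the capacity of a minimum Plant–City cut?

16

Augment Plant→Bus3→Sub2→City: bottleneck 5, flow now 5.
Augment Plant→Bus4→Sub2→City: bottleneck 4, flow now 9.
Augment Plant→Bus4→Bus1→City: bottleneck 4, flow now 13.
Augment Plant→Sub4→Sub2→Bus4→Bus1→City: bottleneck 3, flow now 16. (uses reverse residual edge)
No augmenting path remains; maximum flow = 16.
By max-flow min-cut, the minimum cut capacity equals the max flow.
In the residual graph, reachable from Plant: {Plant, Bus3, Bus4, Sub4, Sub2, Bus1}.
Min-cut edges: Sub2→City (9), Bus1→City (7); capacity 9 + 7 = 16.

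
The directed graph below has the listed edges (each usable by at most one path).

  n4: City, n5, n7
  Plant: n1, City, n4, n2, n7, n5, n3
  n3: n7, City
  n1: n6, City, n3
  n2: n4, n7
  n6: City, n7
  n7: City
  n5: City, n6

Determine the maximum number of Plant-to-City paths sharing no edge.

Assign every edge capacity 1; by Menger, the answer equals the max flow.
Path Plant→City (+1); total 1.
Path Plant→n1→City (+1); total 2.
Path Plant→n3→City (+1); total 3.
Path Plant→n4→City (+1); total 4.
Path Plant→n5→City (+1); total 5.
Path Plant→n7→City (+1); total 6.
Path Plant→n2→n4→n5→n6→City (+1); total 7.
No residual Plant→City path; max flow = 7.
Certifying cut of size 7: {Plant→City, Plant→n1, Plant→n2, Plant→n3, Plant→n4, Plant→n5, Plant→n7}.

7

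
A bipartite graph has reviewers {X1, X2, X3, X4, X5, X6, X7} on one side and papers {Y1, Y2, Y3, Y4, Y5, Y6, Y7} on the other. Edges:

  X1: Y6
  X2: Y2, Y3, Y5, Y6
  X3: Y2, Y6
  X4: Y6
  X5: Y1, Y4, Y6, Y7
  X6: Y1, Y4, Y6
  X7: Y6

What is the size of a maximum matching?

5

Unit-capacity flow: source→left, listed edges, right→sink; max matching = max flow.
Augmenting path X1→Y6 (+1); matched 1.
Augmenting path X2→Y2 (+1); matched 2.
Augmenting path X5→Y1 (+1); matched 3.
Augmenting path X6→Y4 (+1); matched 4.
Augmenting path X3→Y2→X2→Y3 (+1); matched 5.
No augmenting path remains; maximum matching = 5.
König certificate: {X2, X3, X5, X6, Y6} is a vertex cover of size 5 (every listed pair touches it), so no matching can be larger.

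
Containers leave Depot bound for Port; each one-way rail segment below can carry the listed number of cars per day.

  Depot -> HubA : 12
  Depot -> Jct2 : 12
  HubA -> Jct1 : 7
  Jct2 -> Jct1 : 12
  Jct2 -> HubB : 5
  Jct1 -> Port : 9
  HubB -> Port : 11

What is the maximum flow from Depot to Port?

14

Augment Depot→HubA→Jct1→Port: bottleneck 7, flow now 7.
Augment Depot→Jct2→Jct1→Port: bottleneck 2, flow now 9.
Augment Depot→Jct2→HubB→Port: bottleneck 5, flow now 14.
No augmenting path remains; maximum flow = 14.
In the residual graph, reachable from Depot: {Depot, HubA, Jct2, Jct1}.
Min-cut edges: Jct2→HubB (5), Jct1→Port (9); capacity 5 + 9 = 14.
This cut is saturated, so no flow can exceed 14.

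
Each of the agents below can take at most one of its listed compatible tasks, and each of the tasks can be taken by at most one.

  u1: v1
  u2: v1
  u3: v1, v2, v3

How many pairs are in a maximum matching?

Unit-capacity flow: source→left, listed edges, right→sink; max matching = max flow.
Augmenting path u1→v1 (+1); matched 1.
Augmenting path u3→v2 (+1); matched 2.
No augmenting path remains; maximum matching = 2.
König certificate: {u3, v1} is a vertex cover of size 2 (every listed pair touches it), so no matching can be larger.

2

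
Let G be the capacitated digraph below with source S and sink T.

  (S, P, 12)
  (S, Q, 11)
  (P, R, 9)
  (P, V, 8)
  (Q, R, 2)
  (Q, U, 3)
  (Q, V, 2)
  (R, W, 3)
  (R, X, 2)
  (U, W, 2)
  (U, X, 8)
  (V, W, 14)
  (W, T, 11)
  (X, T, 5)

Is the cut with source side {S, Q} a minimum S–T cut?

No — its capacity is 19, but the minimum cut has capacity 16.

Given cut capacity: 12 + 2 + 3 + 2 = 19.
Augment S→P→R→W→T: bottleneck 3, flow now 3.
Augment S→P→R→X→T: bottleneck 2, flow now 5.
Augment S→P→V→W→T: bottleneck 7, flow now 12.
Augment S→Q→U→W→T: bottleneck 1, flow now 13.
Augment S→Q→U→X→T: bottleneck 2, flow now 15.
Augment S→Q→V→W→U→X→T: bottleneck 1, flow now 16. (uses reverse residual edge)
No augmenting path remains; maximum flow = 16.
In the residual graph, reachable from S: {S, P, Q, R, V, W}.
Min-cut edges: Q→U (3), R→X (2), W→T (11); capacity 3 + 2 + 11 = 16.
Cut capacity 19 exceeds the max flow 16, so it is not minimum.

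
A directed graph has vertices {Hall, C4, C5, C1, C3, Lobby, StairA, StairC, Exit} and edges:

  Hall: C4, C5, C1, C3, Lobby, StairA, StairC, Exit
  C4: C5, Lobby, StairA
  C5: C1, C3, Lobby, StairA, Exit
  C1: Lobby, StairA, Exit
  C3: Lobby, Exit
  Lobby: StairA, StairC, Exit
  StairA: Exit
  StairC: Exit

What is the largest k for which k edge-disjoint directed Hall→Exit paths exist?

Assign every edge capacity 1; by Menger, the answer equals the max flow.
Path Hall→Exit (+1); total 1.
Path Hall→C5→Exit (+1); total 2.
Path Hall→C1→Exit (+1); total 3.
Path Hall→C3→Exit (+1); total 4.
Path Hall→Lobby→Exit (+1); total 5.
Path Hall→StairA→Exit (+1); total 6.
Path Hall→StairC→Exit (+1); total 7.
No residual Hall→Exit path; max flow = 7.
Certifying cut of size 7: {C1→Exit, C3→Exit, C5→Exit, Hall→Exit, Lobby→Exit, StairA→Exit, StairC→Exit}.

7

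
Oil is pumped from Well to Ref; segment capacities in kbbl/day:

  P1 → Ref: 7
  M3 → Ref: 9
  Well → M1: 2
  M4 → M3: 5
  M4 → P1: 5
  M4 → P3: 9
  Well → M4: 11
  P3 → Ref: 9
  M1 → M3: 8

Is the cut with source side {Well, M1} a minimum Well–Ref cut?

Given cut capacity: 11 + 8 = 19.
Augment Well→M4→P3→Ref: bottleneck 9, flow now 9.
Augment Well→M4→P1→Ref: bottleneck 2, flow now 11.
Augment Well→M1→M3→Ref: bottleneck 2, flow now 13.
No augmenting path remains; maximum flow = 13.
In the residual graph, reachable from Well: {Well}.
Min-cut edges: Well→M4 (11), Well→M1 (2); capacity 11 + 2 = 13.
Cut capacity 19 exceeds the max flow 13, so it is not minimum.

No — its capacity is 19, but the minimum cut has capacity 13.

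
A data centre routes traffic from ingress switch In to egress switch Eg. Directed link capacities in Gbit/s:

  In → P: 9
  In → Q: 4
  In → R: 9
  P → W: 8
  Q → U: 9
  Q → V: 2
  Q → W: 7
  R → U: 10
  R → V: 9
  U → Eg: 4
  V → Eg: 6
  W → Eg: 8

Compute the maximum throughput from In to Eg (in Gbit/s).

Augment In→P→W→Eg: bottleneck 8, flow now 8.
Augment In→Q→U→Eg: bottleneck 4, flow now 12.
Augment In→R→V→Eg: bottleneck 6, flow now 18.
No augmenting path remains; maximum flow = 18.
In the residual graph, reachable from In: {In, P, Q, R, U, V, W}.
Min-cut edges: U→Eg (4), V→Eg (6), W→Eg (8); capacity 4 + 6 + 8 = 18.
This cut is saturated, so no flow can exceed 18.

18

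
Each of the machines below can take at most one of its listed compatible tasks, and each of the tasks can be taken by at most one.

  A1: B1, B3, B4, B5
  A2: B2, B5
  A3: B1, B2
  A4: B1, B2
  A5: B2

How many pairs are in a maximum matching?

4

Unit-capacity flow: source→left, listed edges, right→sink; max matching = max flow.
Augmenting path A1→B1 (+1); matched 1.
Augmenting path A2→B2 (+1); matched 2.
Augmenting path A3→B1→A1→B3 (+1); matched 3.
Augmenting path A4→B2→A2→B5 (+1); matched 4.
No augmenting path remains; maximum matching = 4.
König certificate: {A1, A2, B1, B2} is a vertex cover of size 4 (every listed pair touches it), so no matching can be larger.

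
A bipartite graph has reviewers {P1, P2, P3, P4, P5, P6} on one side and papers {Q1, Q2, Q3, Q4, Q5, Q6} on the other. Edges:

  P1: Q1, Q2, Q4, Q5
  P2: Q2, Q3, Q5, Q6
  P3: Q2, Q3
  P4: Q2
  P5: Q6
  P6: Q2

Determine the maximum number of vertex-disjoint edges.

Unit-capacity flow: source→left, listed edges, right→sink; max matching = max flow.
Augmenting path P1→Q1 (+1); matched 1.
Augmenting path P2→Q2 (+1); matched 2.
Augmenting path P3→Q3 (+1); matched 3.
Augmenting path P5→Q6 (+1); matched 4.
Augmenting path P4→Q2→P2→Q5 (+1); matched 5.
No augmenting path remains; maximum matching = 5.
König certificate: {P1, P2, P3, P5, Q2} is a vertex cover of size 5 (every listed pair touches it), so no matching can be larger.

5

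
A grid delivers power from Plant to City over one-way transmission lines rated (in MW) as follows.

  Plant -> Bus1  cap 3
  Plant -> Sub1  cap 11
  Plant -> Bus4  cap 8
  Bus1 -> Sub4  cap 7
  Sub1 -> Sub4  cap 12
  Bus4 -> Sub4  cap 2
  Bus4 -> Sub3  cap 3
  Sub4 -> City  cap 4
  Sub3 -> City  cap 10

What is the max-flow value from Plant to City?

Augment Plant→Bus1→Sub4→City: bottleneck 3, flow now 3.
Augment Plant→Sub1→Sub4→City: bottleneck 1, flow now 4.
Augment Plant→Bus4→Sub3→City: bottleneck 3, flow now 7.
No augmenting path remains; maximum flow = 7.
In the residual graph, reachable from Plant: {Plant, Bus1, Sub1, Bus4, Sub4}.
Min-cut edges: Bus4→Sub3 (3), Sub4→City (4); capacity 3 + 4 = 7.
This cut is saturated, so no flow can exceed 7.

7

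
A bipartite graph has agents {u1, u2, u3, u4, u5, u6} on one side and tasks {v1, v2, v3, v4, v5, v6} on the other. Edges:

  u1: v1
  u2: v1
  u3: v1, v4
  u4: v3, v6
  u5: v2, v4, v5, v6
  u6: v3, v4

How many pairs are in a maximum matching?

5

Unit-capacity flow: source→left, listed edges, right→sink; max matching = max flow.
Augmenting path u1→v1 (+1); matched 1.
Augmenting path u3→v4 (+1); matched 2.
Augmenting path u4→v3 (+1); matched 3.
Augmenting path u5→v2 (+1); matched 4.
Augmenting path u6→v3→u4→v6 (+1); matched 5.
No augmenting path remains; maximum matching = 5.
König certificate: {u3, u4, u5, u6, v1} is a vertex cover of size 5 (every listed pair touches it), so no matching can be larger.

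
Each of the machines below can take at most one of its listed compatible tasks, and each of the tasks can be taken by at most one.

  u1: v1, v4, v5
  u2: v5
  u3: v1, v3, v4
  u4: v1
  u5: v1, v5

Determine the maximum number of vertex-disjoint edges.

4

Unit-capacity flow: source→left, listed edges, right→sink; max matching = max flow.
Augmenting path u1→v1 (+1); matched 1.
Augmenting path u2→v5 (+1); matched 2.
Augmenting path u3→v3 (+1); matched 3.
Augmenting path u4→v1→u1→v4 (+1); matched 4.
No augmenting path remains; maximum matching = 4.
König certificate: {u1, u3, v1, v5} is a vertex cover of size 4 (every listed pair touches it), so no matching can be larger.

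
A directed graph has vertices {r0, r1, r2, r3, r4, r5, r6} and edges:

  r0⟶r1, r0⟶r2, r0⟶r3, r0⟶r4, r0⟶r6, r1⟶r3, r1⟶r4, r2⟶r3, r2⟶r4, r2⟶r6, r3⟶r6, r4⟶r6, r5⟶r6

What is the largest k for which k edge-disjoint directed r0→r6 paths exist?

Assign every edge capacity 1; by Menger, the answer equals the max flow.
Path r0→r6 (+1); total 1.
Path r0→r2→r6 (+1); total 2.
Path r0→r3→r6 (+1); total 3.
Path r0→r4→r6 (+1); total 4.
No residual r0→r6 path; max flow = 4.
Certifying cut of size 4: {r0→r2, r0→r6, r3→r6, r4→r6}.

4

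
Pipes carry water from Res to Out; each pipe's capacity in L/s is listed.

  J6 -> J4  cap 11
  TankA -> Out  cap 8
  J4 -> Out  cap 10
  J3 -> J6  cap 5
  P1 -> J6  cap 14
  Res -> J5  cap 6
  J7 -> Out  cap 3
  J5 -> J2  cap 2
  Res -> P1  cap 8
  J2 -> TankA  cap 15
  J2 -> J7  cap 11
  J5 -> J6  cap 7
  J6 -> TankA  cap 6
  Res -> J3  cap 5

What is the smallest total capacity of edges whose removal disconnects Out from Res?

Augment Res→J3→J6→J4→Out: bottleneck 5, flow now 5.
Augment Res→J5→J2→TankA→Out: bottleneck 2, flow now 7.
Augment Res→J5→J6→J4→Out: bottleneck 4, flow now 11.
Augment Res→P1→J6→J4→Out: bottleneck 1, flow now 12.
Augment Res→P1→J6→TankA→Out: bottleneck 6, flow now 18.
No augmenting path remains; maximum flow = 18.
By max-flow min-cut, the minimum cut capacity equals the max flow.
In the residual graph, reachable from Res: {Res, J3, J5, P1, J6, J4}.
Min-cut edges: J5→J2 (2), J6→TankA (6), J4→Out (10); capacity 2 + 6 + 10 = 18.

18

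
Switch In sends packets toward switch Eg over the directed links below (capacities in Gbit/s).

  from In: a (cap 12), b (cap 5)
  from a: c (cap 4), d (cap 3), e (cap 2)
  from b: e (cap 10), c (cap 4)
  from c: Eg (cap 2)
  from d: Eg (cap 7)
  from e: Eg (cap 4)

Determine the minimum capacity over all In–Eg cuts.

Augment In→a→c→Eg: bottleneck 2, flow now 2.
Augment In→a→d→Eg: bottleneck 3, flow now 5.
Augment In→a→e→Eg: bottleneck 2, flow now 7.
Augment In→b→e→Eg: bottleneck 2, flow now 9.
No augmenting path remains; maximum flow = 9.
By max-flow min-cut, the minimum cut capacity equals the max flow.
In the residual graph, reachable from In: {In, a, b, c, e}.
Min-cut edges: a→d (3), c→Eg (2), e→Eg (4); capacity 3 + 2 + 4 = 9.

9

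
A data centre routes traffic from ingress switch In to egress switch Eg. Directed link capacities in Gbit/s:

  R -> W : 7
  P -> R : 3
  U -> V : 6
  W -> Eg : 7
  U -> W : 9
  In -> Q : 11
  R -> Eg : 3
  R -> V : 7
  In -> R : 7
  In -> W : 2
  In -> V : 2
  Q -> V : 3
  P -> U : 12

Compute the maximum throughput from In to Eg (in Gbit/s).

Augment In→R→Eg: bottleneck 3, flow now 3.
Augment In→W→Eg: bottleneck 2, flow now 5.
Augment In→R→W→Eg: bottleneck 4, flow now 9.
No augmenting path remains; maximum flow = 9.
In the residual graph, reachable from In: {In, Q, V}.
Min-cut edges: In→R (7), In→W (2); capacity 7 + 2 = 9.
This cut is saturated, so no flow can exceed 9.

9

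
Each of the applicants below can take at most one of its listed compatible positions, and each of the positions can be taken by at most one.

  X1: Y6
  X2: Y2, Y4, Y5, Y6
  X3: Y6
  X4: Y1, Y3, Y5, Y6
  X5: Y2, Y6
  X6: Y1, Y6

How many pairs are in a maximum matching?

Unit-capacity flow: source→left, listed edges, right→sink; max matching = max flow.
Augmenting path X1→Y6 (+1); matched 1.
Augmenting path X2→Y2 (+1); matched 2.
Augmenting path X4→Y1 (+1); matched 3.
Augmenting path X5→Y2→X2→Y4 (+1); matched 4.
Augmenting path X6→Y1→X4→Y3 (+1); matched 5.
No augmenting path remains; maximum matching = 5.
König certificate: {X2, X4, X5, X6, Y6} is a vertex cover of size 5 (every listed pair touches it), so no matching can be larger.

5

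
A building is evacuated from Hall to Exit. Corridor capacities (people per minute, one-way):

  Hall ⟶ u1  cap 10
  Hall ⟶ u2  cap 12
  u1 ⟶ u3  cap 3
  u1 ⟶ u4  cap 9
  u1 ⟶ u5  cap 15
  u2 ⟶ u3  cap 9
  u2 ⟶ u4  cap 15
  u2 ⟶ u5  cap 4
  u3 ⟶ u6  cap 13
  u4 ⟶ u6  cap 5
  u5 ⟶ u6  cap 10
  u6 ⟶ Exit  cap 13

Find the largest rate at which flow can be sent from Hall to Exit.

13

Augment Hall→u1→u3→u6→Exit: bottleneck 3, flow now 3.
Augment Hall→u1→u4→u6→Exit: bottleneck 5, flow now 8.
Augment Hall→u1→u5→u6→Exit: bottleneck 2, flow now 10.
Augment Hall→u2→u3→u6→Exit: bottleneck 3, flow now 13.
No augmenting path remains; maximum flow = 13.
In the residual graph, reachable from Hall: {Hall, u1, u2, u3, u4, u5, u6}.
Min-cut edges: u6→Exit (13); capacity 13 = 13.
This cut is saturated, so no flow can exceed 13.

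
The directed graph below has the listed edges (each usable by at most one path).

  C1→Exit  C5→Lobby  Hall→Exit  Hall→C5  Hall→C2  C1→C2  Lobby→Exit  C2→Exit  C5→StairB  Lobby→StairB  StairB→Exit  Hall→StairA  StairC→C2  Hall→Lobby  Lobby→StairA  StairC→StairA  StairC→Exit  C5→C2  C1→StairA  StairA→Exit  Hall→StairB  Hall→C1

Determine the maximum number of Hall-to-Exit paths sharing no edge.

6

Assign every edge capacity 1; by Menger, the answer equals the max flow.
Path Hall→Exit (+1); total 1.
Path Hall→Lobby→Exit (+1); total 2.
Path Hall→C1→Exit (+1); total 3.
Path Hall→StairB→Exit (+1); total 4.
Path Hall→C2→Exit (+1); total 5.
Path Hall→StairA→Exit (+1); total 6.
No residual Hall→Exit path; max flow = 6.
Certifying cut of size 6: {C2→Exit, Hall→C1, Hall→Exit, Lobby→Exit, StairA→Exit, StairB→Exit}.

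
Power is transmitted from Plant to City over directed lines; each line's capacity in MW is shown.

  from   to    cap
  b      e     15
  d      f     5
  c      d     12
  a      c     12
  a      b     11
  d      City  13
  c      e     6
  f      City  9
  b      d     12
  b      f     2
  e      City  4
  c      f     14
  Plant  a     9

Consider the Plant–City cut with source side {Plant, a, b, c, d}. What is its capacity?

Edges leaving {Plant, a, b, c, d}: b→e (15), b→f (2), c→e (6), c→f (14), d→f (5), d→City (13).
Cut capacity = 15 + 2 + 6 + 14 + 5 + 13 = 55.

55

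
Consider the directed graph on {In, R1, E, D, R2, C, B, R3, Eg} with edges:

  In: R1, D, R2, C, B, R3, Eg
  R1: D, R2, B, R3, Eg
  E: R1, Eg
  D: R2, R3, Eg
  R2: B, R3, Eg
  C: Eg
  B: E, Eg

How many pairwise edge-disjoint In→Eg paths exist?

6

Assign every edge capacity 1; by Menger, the answer equals the max flow.
Path In→Eg (+1); total 1.
Path In→R1→Eg (+1); total 2.
Path In→D→Eg (+1); total 3.
Path In→R2→Eg (+1); total 4.
Path In→C→Eg (+1); total 5.
Path In→B→Eg (+1); total 6.
No residual In→Eg path; max flow = 6.
Certifying cut of size 6: {In→B, In→C, In→D, In→Eg, In→R1, In→R2}.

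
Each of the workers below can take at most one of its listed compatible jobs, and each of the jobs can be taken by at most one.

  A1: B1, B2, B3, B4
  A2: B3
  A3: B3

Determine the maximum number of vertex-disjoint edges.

Unit-capacity flow: source→left, listed edges, right→sink; max matching = max flow.
Augmenting path A1→B1 (+1); matched 1.
Augmenting path A2→B3 (+1); matched 2.
No augmenting path remains; maximum matching = 2.
König certificate: {A1, B3} is a vertex cover of size 2 (every listed pair touches it), so no matching can be larger.

2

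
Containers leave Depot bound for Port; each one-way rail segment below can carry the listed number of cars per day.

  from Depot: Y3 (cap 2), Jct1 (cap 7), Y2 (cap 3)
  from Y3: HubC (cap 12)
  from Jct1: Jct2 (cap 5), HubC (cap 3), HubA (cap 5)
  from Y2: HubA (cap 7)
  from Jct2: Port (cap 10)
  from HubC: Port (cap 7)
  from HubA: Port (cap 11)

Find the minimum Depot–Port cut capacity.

12

Augment Depot→Y3→HubC→Port: bottleneck 2, flow now 2.
Augment Depot→Jct1→Jct2→Port: bottleneck 5, flow now 7.
Augment Depot→Jct1→HubC→Port: bottleneck 2, flow now 9.
Augment Depot→Y2→HubA→Port: bottleneck 3, flow now 12.
No augmenting path remains; maximum flow = 12.
By max-flow min-cut, the minimum cut capacity equals the max flow.
In the residual graph, reachable from Depot: {Depot}.
Min-cut edges: Depot→Y3 (2), Depot→Jct1 (7), Depot→Y2 (3); capacity 2 + 7 + 3 = 12.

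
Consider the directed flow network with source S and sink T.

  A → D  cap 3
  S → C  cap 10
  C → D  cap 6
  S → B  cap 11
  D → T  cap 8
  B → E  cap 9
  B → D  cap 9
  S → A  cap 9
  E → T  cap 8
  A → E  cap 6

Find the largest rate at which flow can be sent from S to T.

16

Augment S→A→D→T: bottleneck 3, flow now 3.
Augment S→A→E→T: bottleneck 6, flow now 9.
Augment S→B→D→T: bottleneck 5, flow now 14.
Augment S→B→E→T: bottleneck 2, flow now 16.
No augmenting path remains; maximum flow = 16.
In the residual graph, reachable from S: {S, A, B, C, D, E}.
Min-cut edges: D→T (8), E→T (8); capacity 8 + 8 = 16.
This cut is saturated, so no flow can exceed 16.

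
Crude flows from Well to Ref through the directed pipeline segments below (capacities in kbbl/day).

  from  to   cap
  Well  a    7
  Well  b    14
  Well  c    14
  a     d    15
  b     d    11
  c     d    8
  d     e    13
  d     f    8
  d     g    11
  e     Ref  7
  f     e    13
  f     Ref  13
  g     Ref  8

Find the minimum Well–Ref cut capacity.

23

Augment Well→a→d→e→Ref: bottleneck 7, flow now 7.
Augment Well→b→d→f→Ref: bottleneck 8, flow now 15.
Augment Well→b→d→g→Ref: bottleneck 3, flow now 18.
Augment Well→c→d→g→Ref: bottleneck 5, flow now 23.
No augmenting path remains; maximum flow = 23.
By max-flow min-cut, the minimum cut capacity equals the max flow.
In the residual graph, reachable from Well: {Well, a, b, c, d, e, g}.
Min-cut edges: d→f (8), e→Ref (7), g→Ref (8); capacity 8 + 7 + 8 = 23.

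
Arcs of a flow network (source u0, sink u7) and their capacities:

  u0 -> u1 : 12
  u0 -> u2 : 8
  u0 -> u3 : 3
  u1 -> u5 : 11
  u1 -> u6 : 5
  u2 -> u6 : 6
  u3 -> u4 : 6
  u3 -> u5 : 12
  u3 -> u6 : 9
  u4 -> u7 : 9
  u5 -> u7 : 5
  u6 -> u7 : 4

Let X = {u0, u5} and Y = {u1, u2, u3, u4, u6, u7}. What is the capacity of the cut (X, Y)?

Edges leaving {u0, u5}: u0→u1 (12), u0→u2 (8), u0→u3 (3), u5→u7 (5).
Cut capacity = 12 + 8 + 3 + 5 = 28.

28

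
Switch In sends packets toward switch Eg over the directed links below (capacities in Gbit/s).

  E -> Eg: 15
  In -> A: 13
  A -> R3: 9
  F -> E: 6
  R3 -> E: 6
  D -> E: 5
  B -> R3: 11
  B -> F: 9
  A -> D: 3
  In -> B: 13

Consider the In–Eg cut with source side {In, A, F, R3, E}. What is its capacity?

Edges leaving {In, A, F, R3, E}: In→B (13), A→D (3), E→Eg (15).
Cut capacity = 13 + 3 + 15 = 31.

31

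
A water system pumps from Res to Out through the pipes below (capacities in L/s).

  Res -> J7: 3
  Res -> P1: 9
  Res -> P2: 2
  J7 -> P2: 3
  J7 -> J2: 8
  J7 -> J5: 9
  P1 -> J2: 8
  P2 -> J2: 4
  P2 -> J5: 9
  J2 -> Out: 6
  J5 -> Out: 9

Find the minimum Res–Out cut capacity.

11

Augment Res→J7→J2→Out: bottleneck 3, flow now 3.
Augment Res→P1→J2→Out: bottleneck 3, flow now 6.
Augment Res→P2→J5→Out: bottleneck 2, flow now 8.
Augment Res→P1→J2→J7→J5→Out: bottleneck 3, flow now 11. (uses reverse residual edge)
No augmenting path remains; maximum flow = 11.
By max-flow min-cut, the minimum cut capacity equals the max flow.
In the residual graph, reachable from Res: {Res, P1, J2}.
Min-cut edges: Res→J7 (3), Res→P2 (2), J2→Out (6); capacity 3 + 2 + 6 = 11.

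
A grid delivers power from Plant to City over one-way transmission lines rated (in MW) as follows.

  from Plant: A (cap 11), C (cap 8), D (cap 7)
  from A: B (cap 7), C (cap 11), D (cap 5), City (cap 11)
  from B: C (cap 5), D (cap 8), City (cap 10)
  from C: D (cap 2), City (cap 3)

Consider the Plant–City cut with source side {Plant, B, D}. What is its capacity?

Edges leaving {Plant, B, D}: Plant→A (11), Plant→C (8), B→C (5), B→City (10).
Cut capacity = 11 + 8 + 5 + 10 = 34.

34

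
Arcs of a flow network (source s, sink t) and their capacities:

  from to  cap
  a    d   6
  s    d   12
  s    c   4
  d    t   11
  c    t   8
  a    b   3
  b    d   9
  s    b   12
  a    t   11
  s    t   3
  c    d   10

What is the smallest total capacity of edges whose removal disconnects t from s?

Augment s→t: bottleneck 3, flow now 3.
Augment s→c→t: bottleneck 4, flow now 7.
Augment s→d→t: bottleneck 11, flow now 18.
No augmenting path remains; maximum flow = 18.
By max-flow min-cut, the minimum cut capacity equals the max flow.
In the residual graph, reachable from s: {s, b, d}.
Min-cut edges: s→c (4), s→t (3), d→t (11); capacity 4 + 3 + 11 = 18.

18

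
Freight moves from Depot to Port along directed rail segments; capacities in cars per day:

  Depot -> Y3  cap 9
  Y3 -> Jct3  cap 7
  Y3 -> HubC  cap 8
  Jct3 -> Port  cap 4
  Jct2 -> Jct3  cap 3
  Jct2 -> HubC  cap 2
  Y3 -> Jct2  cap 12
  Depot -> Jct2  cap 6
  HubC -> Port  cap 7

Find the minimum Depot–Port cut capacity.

Augment Depot→Jct2→Jct3→Port: bottleneck 3, flow now 3.
Augment Depot→Jct2→HubC→Port: bottleneck 2, flow now 5.
Augment Depot→Y3→Jct3→Port: bottleneck 1, flow now 6.
Augment Depot→Y3→HubC→Port: bottleneck 5, flow now 11.
No augmenting path remains; maximum flow = 11.
By max-flow min-cut, the minimum cut capacity equals the max flow.
In the residual graph, reachable from Depot: {Depot, Jct2, Y3, Jct3, HubC}.
Min-cut edges: Jct3→Port (4), HubC→Port (7); capacity 4 + 7 = 11.

11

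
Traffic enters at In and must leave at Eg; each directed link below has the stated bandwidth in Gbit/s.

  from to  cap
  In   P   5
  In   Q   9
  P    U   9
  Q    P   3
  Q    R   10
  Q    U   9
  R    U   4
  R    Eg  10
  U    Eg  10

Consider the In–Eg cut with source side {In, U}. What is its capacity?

24

Edges leaving {In, U}: In→P (5), In→Q (9), U→Eg (10).
Cut capacity = 5 + 9 + 10 = 24.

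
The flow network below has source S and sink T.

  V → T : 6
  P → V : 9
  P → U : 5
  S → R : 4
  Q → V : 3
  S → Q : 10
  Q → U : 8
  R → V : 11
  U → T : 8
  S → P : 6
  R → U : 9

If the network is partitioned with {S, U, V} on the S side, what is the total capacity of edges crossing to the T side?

34

Edges leaving {S, U, V}: S→P (6), S→Q (10), S→R (4), U→T (8), V→T (6).
Cut capacity = 6 + 10 + 4 + 8 + 6 = 34.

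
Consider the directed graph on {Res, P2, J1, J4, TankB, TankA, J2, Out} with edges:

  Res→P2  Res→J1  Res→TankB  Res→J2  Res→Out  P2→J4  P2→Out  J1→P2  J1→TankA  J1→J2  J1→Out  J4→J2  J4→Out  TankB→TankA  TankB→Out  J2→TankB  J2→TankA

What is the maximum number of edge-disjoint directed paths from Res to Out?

Assign every edge capacity 1; by Menger, the answer equals the max flow.
Path Res→Out (+1); total 1.
Path Res→P2→Out (+1); total 2.
Path Res→J1→Out (+1); total 3.
Path Res→TankB→Out (+1); total 4.
No residual Res→Out path; max flow = 4.
Certifying cut of size 4: {Res→J1, Res→Out, Res→P2, TankB→Out}.

4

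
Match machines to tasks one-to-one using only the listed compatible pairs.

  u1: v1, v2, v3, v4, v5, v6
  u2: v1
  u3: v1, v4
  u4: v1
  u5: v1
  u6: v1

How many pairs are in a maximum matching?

Unit-capacity flow: source→left, listed edges, right→sink; max matching = max flow.
Augmenting path u1→v1 (+1); matched 1.
Augmenting path u3→v4 (+1); matched 2.
Augmenting path u2→v1→u1→v2 (+1); matched 3.
No augmenting path remains; maximum matching = 3.
König certificate: {u1, u3, v1} is a vertex cover of size 3 (every listed pair touches it), so no matching can be larger.

3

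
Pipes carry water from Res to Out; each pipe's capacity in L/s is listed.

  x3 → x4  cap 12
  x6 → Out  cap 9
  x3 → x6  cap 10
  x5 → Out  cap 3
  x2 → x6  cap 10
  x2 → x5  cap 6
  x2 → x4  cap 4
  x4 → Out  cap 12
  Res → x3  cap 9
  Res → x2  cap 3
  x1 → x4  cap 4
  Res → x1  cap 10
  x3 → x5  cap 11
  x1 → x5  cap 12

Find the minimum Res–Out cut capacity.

19

Augment Res→x1→x4→Out: bottleneck 4, flow now 4.
Augment Res→x1→x5→Out: bottleneck 3, flow now 7.
Augment Res→x2→x4→Out: bottleneck 3, flow now 10.
Augment Res→x3→x4→Out: bottleneck 5, flow now 15.
Augment Res→x3→x6→Out: bottleneck 4, flow now 19.
No augmenting path remains; maximum flow = 19.
By max-flow min-cut, the minimum cut capacity equals the max flow.
In the residual graph, reachable from Res: {Res, x1, x5}.
Min-cut edges: Res→x2 (3), Res→x3 (9), x1→x4 (4), x5→Out (3); capacity 3 + 9 + 4 + 3 = 19.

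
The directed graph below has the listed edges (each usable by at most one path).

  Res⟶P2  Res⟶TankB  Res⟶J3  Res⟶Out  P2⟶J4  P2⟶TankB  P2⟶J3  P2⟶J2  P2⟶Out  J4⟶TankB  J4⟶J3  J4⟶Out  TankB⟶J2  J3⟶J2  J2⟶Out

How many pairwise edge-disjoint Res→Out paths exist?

Assign every edge capacity 1; by Menger, the answer equals the max flow.
Path Res→Out (+1); total 1.
Path Res→P2→Out (+1); total 2.
Path Res→TankB→J2→Out (+1); total 3.
No residual Res→Out path; max flow = 3.
Certifying cut of size 3: {J2→Out, Res→Out, Res→P2}.

3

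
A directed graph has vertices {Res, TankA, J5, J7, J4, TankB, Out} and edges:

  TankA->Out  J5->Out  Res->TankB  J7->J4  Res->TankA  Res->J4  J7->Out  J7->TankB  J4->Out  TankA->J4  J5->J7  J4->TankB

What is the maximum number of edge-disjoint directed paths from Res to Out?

Assign every edge capacity 1; by Menger, the answer equals the max flow.
Path Res→TankA→Out (+1); total 1.
Path Res→J4→Out (+1); total 2.
No residual Res→Out path; max flow = 2.
Certifying cut of size 2: {Res→J4, Res→TankA}.

2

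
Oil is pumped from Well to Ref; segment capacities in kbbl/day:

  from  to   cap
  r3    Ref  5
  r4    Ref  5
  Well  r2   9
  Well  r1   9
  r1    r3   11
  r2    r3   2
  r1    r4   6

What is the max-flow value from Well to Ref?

10

Augment Well→r1→r3→Ref: bottleneck 5, flow now 5.
Augment Well→r1→r4→Ref: bottleneck 4, flow now 9.
Augment Well→r2→r3→r1→r4→Ref: bottleneck 1, flow now 10. (uses reverse residual edge)
No augmenting path remains; maximum flow = 10.
In the residual graph, reachable from Well: {Well, r1, r2, r3, r4}.
Min-cut edges: r3→Ref (5), r4→Ref (5); capacity 5 + 5 = 10.
This cut is saturated, so no flow can exceed 10.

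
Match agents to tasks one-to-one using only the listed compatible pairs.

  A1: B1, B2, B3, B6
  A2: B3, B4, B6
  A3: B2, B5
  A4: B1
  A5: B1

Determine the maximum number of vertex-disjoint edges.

Unit-capacity flow: source→left, listed edges, right→sink; max matching = max flow.
Augmenting path A1→B1 (+1); matched 1.
Augmenting path A2→B3 (+1); matched 2.
Augmenting path A3→B2 (+1); matched 3.
Augmenting path A4→B1→A1→B6 (+1); matched 4.
No augmenting path remains; maximum matching = 4.
König certificate: {A1, A2, A3, B1} is a vertex cover of size 4 (every listed pair touches it), so no matching can be larger.

4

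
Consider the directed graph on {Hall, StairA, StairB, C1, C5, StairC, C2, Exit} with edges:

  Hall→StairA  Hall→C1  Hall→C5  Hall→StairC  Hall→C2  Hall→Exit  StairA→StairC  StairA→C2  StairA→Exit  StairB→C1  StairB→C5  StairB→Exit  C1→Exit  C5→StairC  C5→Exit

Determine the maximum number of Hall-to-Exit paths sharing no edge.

Assign every edge capacity 1; by Menger, the answer equals the max flow.
Path Hall→Exit (+1); total 1.
Path Hall→StairA→Exit (+1); total 2.
Path Hall→C1→Exit (+1); total 3.
Path Hall→C5→Exit (+1); total 4.
No residual Hall→Exit path; max flow = 4.
Certifying cut of size 4: {Hall→C1, Hall→C5, Hall→Exit, Hall→StairA}.

4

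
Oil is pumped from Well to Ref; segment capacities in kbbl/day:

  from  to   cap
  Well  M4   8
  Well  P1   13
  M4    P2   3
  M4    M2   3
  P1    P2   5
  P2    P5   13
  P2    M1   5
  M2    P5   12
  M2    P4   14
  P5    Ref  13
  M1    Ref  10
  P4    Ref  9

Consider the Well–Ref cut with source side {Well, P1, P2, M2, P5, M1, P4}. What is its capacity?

Edges leaving {Well, P1, P2, M2, P5, M1, P4}: Well→M4 (8), P5→Ref (13), M1→Ref (10), P4→Ref (9).
Cut capacity = 8 + 13 + 10 + 9 = 40.

40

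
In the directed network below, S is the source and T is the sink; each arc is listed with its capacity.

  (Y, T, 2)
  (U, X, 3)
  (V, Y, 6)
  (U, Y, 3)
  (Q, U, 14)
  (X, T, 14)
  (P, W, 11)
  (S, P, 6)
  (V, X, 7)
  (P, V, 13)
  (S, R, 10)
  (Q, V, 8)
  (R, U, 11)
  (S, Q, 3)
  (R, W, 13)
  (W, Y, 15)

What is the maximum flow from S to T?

Augment S→P→V→X→T: bottleneck 6, flow now 6.
Augment S→Q→U→X→T: bottleneck 3, flow now 9.
Augment S→R→U→Y→T: bottleneck 2, flow now 11.
Augment S→R→U→Q→V→X→T: bottleneck 1, flow now 12. (uses reverse residual edge)
No augmenting path remains; maximum flow = 12.
In the residual graph, reachable from S: {S, P, Q, R, U, V, W, Y}.
Min-cut edges: U→X (3), V→X (7), Y→T (2); capacity 3 + 7 + 2 = 12.
This cut is saturated, so no flow can exceed 12.

12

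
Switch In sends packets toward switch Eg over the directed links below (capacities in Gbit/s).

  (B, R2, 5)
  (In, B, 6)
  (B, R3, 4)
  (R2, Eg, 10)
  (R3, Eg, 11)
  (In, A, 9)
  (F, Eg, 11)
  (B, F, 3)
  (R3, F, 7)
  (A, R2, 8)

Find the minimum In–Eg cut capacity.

14

Augment In→B→R3→Eg: bottleneck 4, flow now 4.
Augment In→B→F→Eg: bottleneck 2, flow now 6.
Augment In→A→R2→Eg: bottleneck 8, flow now 14.
No augmenting path remains; maximum flow = 14.
By max-flow min-cut, the minimum cut capacity equals the max flow.
In the residual graph, reachable from In: {In, A}.
Min-cut edges: In→B (6), A→R2 (8); capacity 6 + 8 = 14.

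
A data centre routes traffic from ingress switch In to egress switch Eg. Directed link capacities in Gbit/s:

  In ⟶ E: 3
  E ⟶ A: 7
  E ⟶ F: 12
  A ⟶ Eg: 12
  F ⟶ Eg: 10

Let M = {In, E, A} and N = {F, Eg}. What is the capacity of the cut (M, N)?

24

Edges leaving {In, E, A}: E→F (12), A→Eg (12).
Cut capacity = 12 + 12 = 24.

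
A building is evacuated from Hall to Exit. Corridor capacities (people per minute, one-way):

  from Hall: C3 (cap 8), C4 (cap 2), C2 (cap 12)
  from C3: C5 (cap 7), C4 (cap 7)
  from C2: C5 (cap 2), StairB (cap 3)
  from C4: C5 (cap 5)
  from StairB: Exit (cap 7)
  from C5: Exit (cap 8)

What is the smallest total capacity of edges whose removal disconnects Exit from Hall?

11

Augment Hall→C3→C5→Exit: bottleneck 7, flow now 7.
Augment Hall→C2→StairB→Exit: bottleneck 3, flow now 10.
Augment Hall→C2→C5→Exit: bottleneck 1, flow now 11.
No augmenting path remains; maximum flow = 11.
By max-flow min-cut, the minimum cut capacity equals the max flow.
In the residual graph, reachable from Hall: {Hall, C3, C2, C4, C5}.
Min-cut edges: C2→StairB (3), C5→Exit (8); capacity 3 + 8 = 11.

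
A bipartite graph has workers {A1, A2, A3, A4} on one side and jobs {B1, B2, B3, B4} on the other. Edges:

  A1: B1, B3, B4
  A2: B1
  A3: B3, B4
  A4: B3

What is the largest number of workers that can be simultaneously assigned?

3

Unit-capacity flow: source→left, listed edges, right→sink; max matching = max flow.
Augmenting path A1→B1 (+1); matched 1.
Augmenting path A3→B3 (+1); matched 2.
Augmenting path A2→B1→A1→B4 (+1); matched 3.
No augmenting path remains; maximum matching = 3.
König certificate: {B1, B3, B4} is a vertex cover of size 3 (every listed pair touches it), so no matching can be larger.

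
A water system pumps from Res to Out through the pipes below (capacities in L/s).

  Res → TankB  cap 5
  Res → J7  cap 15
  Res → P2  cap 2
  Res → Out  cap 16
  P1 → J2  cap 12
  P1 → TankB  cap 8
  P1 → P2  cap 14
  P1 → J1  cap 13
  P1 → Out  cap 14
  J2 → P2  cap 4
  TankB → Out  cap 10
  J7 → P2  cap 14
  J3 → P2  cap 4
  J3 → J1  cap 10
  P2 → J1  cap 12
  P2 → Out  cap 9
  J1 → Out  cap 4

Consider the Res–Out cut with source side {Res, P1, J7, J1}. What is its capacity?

Edges leaving {Res, P1, J7, J1}: Res→TankB (5), Res→P2 (2), Res→Out (16), P1→J2 (12), P1→TankB (8), P1→P2 (14), P1→Out (14), J7→P2 (14), J1→Out (4).
Cut capacity = 5 + 2 + 16 + 12 + 8 + 14 + 14 + 14 + 4 = 89.

89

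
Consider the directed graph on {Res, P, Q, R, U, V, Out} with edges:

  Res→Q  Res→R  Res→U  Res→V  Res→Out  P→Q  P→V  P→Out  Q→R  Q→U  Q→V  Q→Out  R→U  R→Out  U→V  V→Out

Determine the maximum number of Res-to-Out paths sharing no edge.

4

Assign every edge capacity 1; by Menger, the answer equals the max flow.
Path Res→Out (+1); total 1.
Path Res→Q→Out (+1); total 2.
Path Res→R→Out (+1); total 3.
Path Res→V→Out (+1); total 4.
No residual Res→Out path; max flow = 4.
Certifying cut of size 4: {Res→Out, Res→Q, Res→R, V→Out}.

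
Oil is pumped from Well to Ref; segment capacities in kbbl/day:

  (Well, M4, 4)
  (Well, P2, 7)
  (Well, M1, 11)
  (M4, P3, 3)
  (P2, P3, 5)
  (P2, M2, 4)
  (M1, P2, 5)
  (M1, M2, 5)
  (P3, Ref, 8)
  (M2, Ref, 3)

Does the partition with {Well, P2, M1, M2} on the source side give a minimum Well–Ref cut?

No — its capacity is 12, but the minimum cut has capacity 11.

Given cut capacity: 4 + 5 + 3 = 12.
Augment Well→M4→P3→Ref: bottleneck 3, flow now 3.
Augment Well→P2→P3→Ref: bottleneck 5, flow now 8.
Augment Well→P2→M2→Ref: bottleneck 2, flow now 10.
Augment Well→M1→M2→Ref: bottleneck 1, flow now 11.
No augmenting path remains; maximum flow = 11.
In the residual graph, reachable from Well: {Well, M4, P2, M1, M2}.
Min-cut edges: M4→P3 (3), P2→P3 (5), M2→Ref (3); capacity 3 + 5 + 3 = 11.
Cut capacity 12 exceeds the max flow 11, so it is not minimum.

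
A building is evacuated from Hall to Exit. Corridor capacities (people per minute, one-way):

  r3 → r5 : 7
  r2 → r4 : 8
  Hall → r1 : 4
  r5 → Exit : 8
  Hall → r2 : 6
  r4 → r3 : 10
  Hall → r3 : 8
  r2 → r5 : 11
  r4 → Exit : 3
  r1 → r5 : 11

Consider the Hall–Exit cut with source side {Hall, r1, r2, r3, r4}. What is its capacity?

Edges leaving {Hall, r1, r2, r3, r4}: r1→r5 (11), r2→r5 (11), r3→r5 (7), r4→Exit (3).
Cut capacity = 11 + 11 + 7 + 3 = 32.

32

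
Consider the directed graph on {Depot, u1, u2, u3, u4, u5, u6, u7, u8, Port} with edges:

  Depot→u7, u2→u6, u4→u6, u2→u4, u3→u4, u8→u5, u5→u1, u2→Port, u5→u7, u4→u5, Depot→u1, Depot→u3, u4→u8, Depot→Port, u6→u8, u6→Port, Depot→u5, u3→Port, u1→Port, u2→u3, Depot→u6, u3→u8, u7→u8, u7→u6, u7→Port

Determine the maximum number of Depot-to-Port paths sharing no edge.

5

Assign every edge capacity 1; by Menger, the answer equals the max flow.
Path Depot→Port (+1); total 1.
Path Depot→u1→Port (+1); total 2.
Path Depot→u3→Port (+1); total 3.
Path Depot→u6→Port (+1); total 4.
Path Depot→u7→Port (+1); total 5.
No residual Depot→Port path; max flow = 5.
Certifying cut of size 5: {Depot→Port, Depot→u3, u1→Port, u6→Port, u7→Port}.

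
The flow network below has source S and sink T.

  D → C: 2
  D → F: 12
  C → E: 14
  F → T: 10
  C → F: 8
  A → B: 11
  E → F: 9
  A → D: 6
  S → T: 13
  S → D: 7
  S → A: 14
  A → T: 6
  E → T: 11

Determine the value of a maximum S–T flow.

Augment S→T: bottleneck 13, flow now 13.
Augment S→A→T: bottleneck 6, flow now 19.
Augment S→D→F→T: bottleneck 7, flow now 26.
Augment S→A→D→F→T: bottleneck 3, flow now 29.
Augment S→A→D→C→E→T: bottleneck 2, flow now 31.
No augmenting path remains; maximum flow = 31.
In the residual graph, reachable from S: {S, A, B, D, F}.
Min-cut edges: S→T (13), A→T (6), D→C (2), F→T (10); capacity 13 + 6 + 2 + 10 = 31.
This cut is saturated, so no flow can exceed 31.

31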